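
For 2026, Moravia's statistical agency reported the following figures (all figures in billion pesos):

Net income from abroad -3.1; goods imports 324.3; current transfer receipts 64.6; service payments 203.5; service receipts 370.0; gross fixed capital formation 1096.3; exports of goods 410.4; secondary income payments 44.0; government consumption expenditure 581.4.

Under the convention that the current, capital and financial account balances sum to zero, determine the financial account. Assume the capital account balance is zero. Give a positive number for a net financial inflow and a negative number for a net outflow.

Goods balance = 410.4 - 324.3 = 86.1
Services balance = 370.0 - 203.5 = 166.5
Trade balance (goods + services) = 86.1 + 166.5 = 252.6
Net primary income = -3.1
Net secondary income = 64.6 - 44.0 = 20.6
Current account = 252.6 + (-3.1) + 20.6 = 270.1
Financial account = -(270.1) = -270.1

-270.1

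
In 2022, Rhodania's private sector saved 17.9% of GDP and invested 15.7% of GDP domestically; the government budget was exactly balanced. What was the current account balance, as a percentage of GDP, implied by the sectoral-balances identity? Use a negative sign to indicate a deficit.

By the sectoral-balances identity, CA = (S_private - I) + (T - G).
Private balance = 17.9 - 15.7 = 2.2
Government balance (T - G) = 0
CA = 2.2 + -0.0 = 2.2

2.2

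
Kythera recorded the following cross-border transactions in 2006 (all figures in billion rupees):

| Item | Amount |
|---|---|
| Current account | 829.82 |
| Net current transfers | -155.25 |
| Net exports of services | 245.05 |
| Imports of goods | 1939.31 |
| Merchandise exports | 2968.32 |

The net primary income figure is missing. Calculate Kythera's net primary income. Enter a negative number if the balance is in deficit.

-288.99

Current account = goods balance + services balance + net primary income + net secondary income
Sum of the known components = 1118.81
Net primary income = CA - (known components) = 829.82 - 1118.81 = -288.99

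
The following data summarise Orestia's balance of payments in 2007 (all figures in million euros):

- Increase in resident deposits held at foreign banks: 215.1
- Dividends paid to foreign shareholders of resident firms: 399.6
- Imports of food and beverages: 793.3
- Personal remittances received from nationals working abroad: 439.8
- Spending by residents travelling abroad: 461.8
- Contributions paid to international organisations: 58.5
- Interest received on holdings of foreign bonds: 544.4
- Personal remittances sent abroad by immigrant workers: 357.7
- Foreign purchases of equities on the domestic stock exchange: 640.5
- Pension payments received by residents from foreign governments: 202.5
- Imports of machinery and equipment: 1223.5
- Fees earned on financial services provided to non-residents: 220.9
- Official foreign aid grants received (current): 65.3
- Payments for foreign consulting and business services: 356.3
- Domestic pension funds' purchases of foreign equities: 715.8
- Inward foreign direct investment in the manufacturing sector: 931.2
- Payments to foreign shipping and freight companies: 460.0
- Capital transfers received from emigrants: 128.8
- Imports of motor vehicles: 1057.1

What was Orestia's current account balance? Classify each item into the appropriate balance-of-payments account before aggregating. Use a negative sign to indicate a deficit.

-3694.9

Goods: -793.3 - 1223.5 - 1057.1 = -3073.9
Services: -461.8 - 460.0 - 356.3 + 220.9 = -1057.2
Primary income: 544.4 - 399.6 = 144.8
Secondary income: 439.8 + 65.3 + 202.5 - 58.5 - 357.7 = 291.4
Current account = (-3073.9) + (-1057.2) + 144.8 + 291.4 = -3694.9
(Excluded from the current account — financial account: increase in resident deposits held at foreign banks 215.1, foreign purchases of equities on the domestic stock exchange 640.5, domestic pension funds' purchases of foreign equities 715.8, inward foreign direct investment in the manufacturing sector 931.2; capital account: capital transfers received from emigrants 128.8.)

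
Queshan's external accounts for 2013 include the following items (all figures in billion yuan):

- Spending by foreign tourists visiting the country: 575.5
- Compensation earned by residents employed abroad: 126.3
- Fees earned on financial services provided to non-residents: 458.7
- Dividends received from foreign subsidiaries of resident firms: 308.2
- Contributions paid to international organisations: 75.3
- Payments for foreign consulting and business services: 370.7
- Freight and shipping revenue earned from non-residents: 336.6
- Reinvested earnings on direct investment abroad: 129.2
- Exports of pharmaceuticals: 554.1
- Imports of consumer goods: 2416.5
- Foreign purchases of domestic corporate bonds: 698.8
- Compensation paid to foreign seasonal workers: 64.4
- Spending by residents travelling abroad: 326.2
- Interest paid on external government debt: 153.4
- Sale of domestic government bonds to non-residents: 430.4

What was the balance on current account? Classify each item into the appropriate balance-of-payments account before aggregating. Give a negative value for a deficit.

Goods: 554.1 - 2416.5 = -1862.4
Services: -370.7 + 336.6 + 575.5 + 458.7 - 326.2 = 673.9
Primary income: -64.4 + 126.3 - 153.4 + 129.2 + 308.2 = 345.9
Secondary income: -75.3
Current account = (-1862.4) + 673.9 + 345.9 + (-75.3) = -917.9
(Excluded from the current account — financial account: foreign purchases of domestic corporate bonds 698.8, sale of domestic government bonds to non-residents 430.4.)

-917.9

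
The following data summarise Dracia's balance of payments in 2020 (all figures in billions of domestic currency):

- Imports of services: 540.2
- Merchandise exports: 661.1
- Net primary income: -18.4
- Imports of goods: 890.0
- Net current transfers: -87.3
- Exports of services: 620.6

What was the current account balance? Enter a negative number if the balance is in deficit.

-254.2

Goods balance = 661.1 - 890.0 = -228.9
Services balance = 620.6 - 540.2 = 80.4
Trade balance (goods + services) = -228.9 + 80.4 = -148.5
Net primary income = -18.4
Net secondary income = -87.3
Current account = -148.5 + (-18.4) + (-87.3) = -254.2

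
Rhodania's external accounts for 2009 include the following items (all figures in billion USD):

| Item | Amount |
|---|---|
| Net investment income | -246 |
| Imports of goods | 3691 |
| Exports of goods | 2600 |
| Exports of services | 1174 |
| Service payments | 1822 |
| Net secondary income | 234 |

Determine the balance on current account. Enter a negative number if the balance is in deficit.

-1751

Goods balance = 2600 - 3691 = -1091
Services balance = 1174 - 1822 = -648
Trade balance (goods + services) = -1091 + (-648) = -1739
Net primary income = -246
Net secondary income = 234
Current account = -1739 + (-246) + 234 = -1751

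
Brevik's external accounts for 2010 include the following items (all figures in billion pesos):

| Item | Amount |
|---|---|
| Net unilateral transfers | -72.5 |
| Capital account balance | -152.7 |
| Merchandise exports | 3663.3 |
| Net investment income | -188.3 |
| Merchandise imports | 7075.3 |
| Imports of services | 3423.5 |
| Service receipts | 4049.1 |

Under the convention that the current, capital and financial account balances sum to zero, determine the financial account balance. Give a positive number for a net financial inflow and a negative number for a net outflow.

3199.9

Goods balance = 3663.3 - 7075.3 = -3412.0
Services balance = 4049.1 - 3423.5 = 625.6
Trade balance (goods + services) = -3412.0 + 625.6 = -2786.4
Net primary income = -188.3
Net secondary income = -72.5
Current account = -2786.4 + (-188.3) + (-72.5) = -3047.2
Financial account = -(-3047.2 + (-152.7)) = 3199.9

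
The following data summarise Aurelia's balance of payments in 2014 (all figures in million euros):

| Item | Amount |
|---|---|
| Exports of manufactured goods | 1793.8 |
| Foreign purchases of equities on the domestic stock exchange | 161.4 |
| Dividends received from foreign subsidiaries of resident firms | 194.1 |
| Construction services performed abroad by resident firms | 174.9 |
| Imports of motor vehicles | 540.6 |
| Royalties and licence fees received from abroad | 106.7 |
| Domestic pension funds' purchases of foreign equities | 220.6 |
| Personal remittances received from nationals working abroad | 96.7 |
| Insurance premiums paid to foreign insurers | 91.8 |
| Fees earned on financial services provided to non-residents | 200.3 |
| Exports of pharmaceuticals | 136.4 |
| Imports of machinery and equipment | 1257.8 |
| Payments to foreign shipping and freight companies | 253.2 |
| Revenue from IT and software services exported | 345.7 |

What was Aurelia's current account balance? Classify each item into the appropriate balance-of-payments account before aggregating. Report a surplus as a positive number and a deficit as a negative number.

Goods: -1257.8 + 1793.8 - 540.6 + 136.4 = 131.8
Services: 200.3 + 345.7 - 91.8 + 174.9 - 253.2 + 106.7 = 482.6
Primary income: 194.1
Secondary income: 96.7
Current account = 131.8 + 482.6 + 194.1 + 96.7 = 905.2
(Excluded from the current account — financial account: foreign purchases of equities on the domestic stock exchange 161.4, domestic pension funds' purchases of foreign equities 220.6.)

905.2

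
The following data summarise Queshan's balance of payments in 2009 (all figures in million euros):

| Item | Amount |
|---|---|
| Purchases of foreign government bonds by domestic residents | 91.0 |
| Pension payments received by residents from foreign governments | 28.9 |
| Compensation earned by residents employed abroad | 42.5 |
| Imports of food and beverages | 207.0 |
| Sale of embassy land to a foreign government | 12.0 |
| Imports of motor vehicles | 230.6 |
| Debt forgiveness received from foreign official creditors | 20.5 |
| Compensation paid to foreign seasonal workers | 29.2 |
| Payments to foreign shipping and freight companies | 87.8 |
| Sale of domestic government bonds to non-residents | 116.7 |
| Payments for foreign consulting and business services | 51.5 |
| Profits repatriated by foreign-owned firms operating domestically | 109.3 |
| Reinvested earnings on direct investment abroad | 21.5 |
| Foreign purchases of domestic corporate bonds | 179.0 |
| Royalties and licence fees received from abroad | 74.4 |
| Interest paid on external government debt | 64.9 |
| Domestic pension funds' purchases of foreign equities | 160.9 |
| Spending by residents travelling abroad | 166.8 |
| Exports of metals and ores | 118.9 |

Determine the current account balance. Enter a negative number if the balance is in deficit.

Goods: -207.0 + 118.9 - 230.6 = -318.7
Services: -51.5 + 74.4 - 166.8 - 87.8 = -231.7
Primary income: -109.3 + 42.5 - 29.2 + 21.5 - 64.9 = -139.4
Secondary income: 28.9
Current account = (-318.7) + (-231.7) + (-139.4) + 28.9 = -660.9
(Excluded from the current account — financial account: purchases of foreign government bonds by domestic residents 91.0, sale of domestic government bonds to non-residents 116.7, foreign purchases of domestic corporate bonds 179.0, domestic pension funds' purchases of foreign equities 160.9; capital account: sale of embassy land to a foreign government 12.0, debt forgiveness received from foreign official creditors 20.5.)

-660.9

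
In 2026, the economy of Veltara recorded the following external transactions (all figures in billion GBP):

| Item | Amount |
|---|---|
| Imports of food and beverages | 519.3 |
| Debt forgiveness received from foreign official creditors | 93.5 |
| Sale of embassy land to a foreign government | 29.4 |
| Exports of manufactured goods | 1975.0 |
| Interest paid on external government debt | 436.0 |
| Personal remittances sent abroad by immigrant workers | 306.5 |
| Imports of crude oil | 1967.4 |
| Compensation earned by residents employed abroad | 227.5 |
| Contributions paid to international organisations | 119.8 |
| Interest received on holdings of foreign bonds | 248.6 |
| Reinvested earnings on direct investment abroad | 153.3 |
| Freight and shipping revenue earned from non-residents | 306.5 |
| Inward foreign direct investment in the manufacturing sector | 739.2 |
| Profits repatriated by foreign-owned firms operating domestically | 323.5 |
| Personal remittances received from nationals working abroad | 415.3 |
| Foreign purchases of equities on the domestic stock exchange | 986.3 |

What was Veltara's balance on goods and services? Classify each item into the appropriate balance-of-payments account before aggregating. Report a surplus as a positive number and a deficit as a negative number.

-205.2

Goods: -519.3 - 1967.4 + 1975.0 = -511.7
Services: 306.5
Trade balance = -511.7 + 306.5 = -205.2
(Excluded from the trade balance — capital account: debt forgiveness received from foreign official creditors 93.5, sale of embassy land to a foreign government 29.4; primary income: interest paid on external government debt 436.0, compensation earned by residents employed abroad 227.5, interest received on holdings of foreign bonds 248.6, reinvested earnings on direct investment abroad 153.3, profits repatriated by foreign-owned firms operating domestically 323.5; secondary income: personal remittances sent abroad by immigrant workers 306.5, contributions paid to international organisations 119.8, personal remittances received from nationals working abroad 415.3; financial account: inward foreign direct investment in the manufacturing sector 739.2, foreign purchases of equities on the domestic stock exchange 986.3.)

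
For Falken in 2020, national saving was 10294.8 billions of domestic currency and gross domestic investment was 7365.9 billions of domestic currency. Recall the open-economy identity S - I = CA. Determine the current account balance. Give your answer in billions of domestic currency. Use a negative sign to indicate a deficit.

2928.9

S - I = CA (net lending to the rest of the world).
CA = S - I = 10294.8 - 7365.9 = 2928.9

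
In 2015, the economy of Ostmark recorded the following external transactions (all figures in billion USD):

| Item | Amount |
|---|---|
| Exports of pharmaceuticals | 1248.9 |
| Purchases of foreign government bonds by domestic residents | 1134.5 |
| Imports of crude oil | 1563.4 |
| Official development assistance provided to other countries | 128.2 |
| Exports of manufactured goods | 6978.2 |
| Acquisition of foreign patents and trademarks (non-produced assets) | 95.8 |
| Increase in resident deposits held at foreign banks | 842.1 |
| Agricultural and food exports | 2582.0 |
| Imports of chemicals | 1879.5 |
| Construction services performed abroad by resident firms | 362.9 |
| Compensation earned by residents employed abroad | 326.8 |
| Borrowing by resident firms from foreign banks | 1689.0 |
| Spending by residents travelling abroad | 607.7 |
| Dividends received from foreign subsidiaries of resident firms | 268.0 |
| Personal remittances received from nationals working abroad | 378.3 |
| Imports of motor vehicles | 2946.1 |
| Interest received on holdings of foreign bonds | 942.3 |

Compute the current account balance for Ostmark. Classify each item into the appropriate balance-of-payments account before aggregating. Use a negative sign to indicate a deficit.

5962.5

Goods: -2946.1 + 1248.9 - 1879.5 + 6978.2 + 2582.0 - 1563.4 = 4420.1
Services: -607.7 + 362.9 = -244.8
Primary income: 326.8 + 268.0 + 942.3 = 1537.1
Secondary income: 378.3 - 128.2 = 250.1
Current account = 4420.1 + (-244.8) + 1537.1 + 250.1 = 5962.5
(Excluded from the current account — financial account: purchases of foreign government bonds by domestic residents 1134.5, increase in resident deposits held at foreign banks 842.1, borrowing by resident firms from foreign banks 1689.0; capital account: acquisition of foreign patents and trademarks (non-produced assets) 95.8.)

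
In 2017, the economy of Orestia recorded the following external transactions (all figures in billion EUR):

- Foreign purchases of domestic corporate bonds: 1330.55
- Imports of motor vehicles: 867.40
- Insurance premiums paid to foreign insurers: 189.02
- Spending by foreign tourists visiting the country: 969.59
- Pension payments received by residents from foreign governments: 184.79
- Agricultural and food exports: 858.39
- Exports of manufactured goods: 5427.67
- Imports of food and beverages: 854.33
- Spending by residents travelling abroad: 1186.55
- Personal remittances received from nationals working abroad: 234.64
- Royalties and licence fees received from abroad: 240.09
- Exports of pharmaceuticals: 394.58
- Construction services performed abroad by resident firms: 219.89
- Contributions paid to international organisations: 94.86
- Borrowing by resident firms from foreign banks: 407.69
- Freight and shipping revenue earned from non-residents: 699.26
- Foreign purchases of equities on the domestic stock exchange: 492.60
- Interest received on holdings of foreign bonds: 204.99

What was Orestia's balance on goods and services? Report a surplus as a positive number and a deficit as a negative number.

5712.17

Goods: 858.39 - 854.33 + 5427.67 + 394.58 - 867.40 = 4958.91
Services: -1186.55 + 240.09 + 219.89 + 969.59 - 189.02 + 699.26 = 753.26
Trade balance = 4958.91 + 753.26 = 5712.17
(Excluded from the trade balance — financial account: foreign purchases of domestic corporate bonds 1330.55, borrowing by resident firms from foreign banks 407.69, foreign purchases of equities on the domestic stock exchange 492.60; secondary income: pension payments received by residents from foreign governments 184.79, personal remittances received from nationals working abroad 234.64, contributions paid to international organisations 94.86; primary income: interest received on holdings of foreign bonds 204.99.)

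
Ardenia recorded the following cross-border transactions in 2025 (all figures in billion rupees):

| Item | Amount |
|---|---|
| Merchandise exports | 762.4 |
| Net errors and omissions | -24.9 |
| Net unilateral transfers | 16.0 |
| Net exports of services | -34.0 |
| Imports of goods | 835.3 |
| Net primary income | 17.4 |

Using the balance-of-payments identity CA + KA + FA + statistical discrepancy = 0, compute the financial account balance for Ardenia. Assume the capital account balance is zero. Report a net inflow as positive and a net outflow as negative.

Goods balance = 762.4 - 835.3 = -72.9
Services balance = -34.0
Trade balance (goods + services) = -72.9 + (-34.0) = -106.9
Net primary income = 17.4
Net secondary income = 16.0
Current account = -106.9 + 17.4 + 16.0 = -73.5
Financial account = -(-73.5 + (-24.9)) = 98.4

98.4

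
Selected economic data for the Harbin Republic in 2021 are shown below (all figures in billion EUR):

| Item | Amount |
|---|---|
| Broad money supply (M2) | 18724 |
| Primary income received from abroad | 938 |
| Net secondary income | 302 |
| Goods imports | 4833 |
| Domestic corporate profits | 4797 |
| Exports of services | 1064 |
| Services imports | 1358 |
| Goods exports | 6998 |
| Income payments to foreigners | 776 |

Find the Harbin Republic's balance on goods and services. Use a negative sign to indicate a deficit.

1871

Goods balance = 6998 - 4833 = 2165
Services balance = 1064 - 1358 = -294
Trade balance (goods + services) = 2165 + (-294) = 1871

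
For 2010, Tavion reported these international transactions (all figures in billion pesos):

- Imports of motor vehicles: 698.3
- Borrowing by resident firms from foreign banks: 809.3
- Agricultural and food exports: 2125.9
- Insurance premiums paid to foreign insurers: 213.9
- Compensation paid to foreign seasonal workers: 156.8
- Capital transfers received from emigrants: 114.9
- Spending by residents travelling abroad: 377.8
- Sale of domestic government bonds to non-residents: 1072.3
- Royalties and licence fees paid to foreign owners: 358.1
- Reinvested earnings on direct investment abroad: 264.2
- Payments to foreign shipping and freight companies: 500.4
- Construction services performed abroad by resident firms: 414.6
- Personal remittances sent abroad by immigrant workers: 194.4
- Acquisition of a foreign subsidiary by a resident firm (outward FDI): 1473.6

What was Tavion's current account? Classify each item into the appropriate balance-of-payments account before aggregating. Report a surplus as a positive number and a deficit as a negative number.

305.0

Goods: 2125.9 - 698.3 = 1427.6
Services: -377.8 + 414.6 - 213.9 - 500.4 - 358.1 = -1035.6
Primary income: 264.2 - 156.8 = 107.4
Secondary income: -194.4
Current account = 1427.6 + (-1035.6) + 107.4 + (-194.4) = 305.0
(Excluded from the current account — financial account: borrowing by resident firms from foreign banks 809.3, sale of domestic government bonds to non-residents 1072.3, acquisition of a foreign subsidiary by a resident firm (outward FDI) 1473.6; capital account: capital transfers received from emigrants 114.9.)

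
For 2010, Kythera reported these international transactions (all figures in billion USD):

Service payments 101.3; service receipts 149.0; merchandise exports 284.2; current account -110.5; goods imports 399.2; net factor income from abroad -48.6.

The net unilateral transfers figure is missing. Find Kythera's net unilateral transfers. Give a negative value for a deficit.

Current account = goods balance + services balance + net primary income + net secondary income
Sum of the known components = -115.9
Net unilateral transfers = CA - (known components) = -110.5 - (-115.9) = 5.4

5.4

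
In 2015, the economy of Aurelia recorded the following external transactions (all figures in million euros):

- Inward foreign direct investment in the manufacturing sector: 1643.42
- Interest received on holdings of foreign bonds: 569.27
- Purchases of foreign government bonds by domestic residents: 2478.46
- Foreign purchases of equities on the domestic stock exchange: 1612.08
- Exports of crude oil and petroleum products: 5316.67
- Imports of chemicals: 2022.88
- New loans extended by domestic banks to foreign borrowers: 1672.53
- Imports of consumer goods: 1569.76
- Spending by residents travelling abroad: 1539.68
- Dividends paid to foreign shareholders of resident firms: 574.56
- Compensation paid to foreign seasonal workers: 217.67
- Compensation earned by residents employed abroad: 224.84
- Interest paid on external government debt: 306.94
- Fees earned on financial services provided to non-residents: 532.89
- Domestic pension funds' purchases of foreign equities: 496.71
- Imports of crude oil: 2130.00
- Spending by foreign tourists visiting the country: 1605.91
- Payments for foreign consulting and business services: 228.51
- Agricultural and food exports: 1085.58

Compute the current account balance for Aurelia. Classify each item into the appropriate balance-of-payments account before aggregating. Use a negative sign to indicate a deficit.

Goods: 1085.58 + 5316.67 - 2130.00 - 1569.76 - 2022.88 = 679.61
Services: -228.51 - 1539.68 + 1605.91 + 532.89 = 370.61
Primary income: -217.67 + 569.27 + 224.84 - 306.94 - 574.56 = -305.06
Current account = 679.61 + 370.61 + (-305.06) = 745.16
(Excluded from the current account — financial account: inward foreign direct investment in the manufacturing sector 1643.42, purchases of foreign government bonds by domestic residents 2478.46, foreign purchases of equities on the domestic stock exchange 1612.08, new loans extended by domestic banks to foreign borrowers 1672.53, domestic pension funds' purchases of foreign equities 496.71.)

745.16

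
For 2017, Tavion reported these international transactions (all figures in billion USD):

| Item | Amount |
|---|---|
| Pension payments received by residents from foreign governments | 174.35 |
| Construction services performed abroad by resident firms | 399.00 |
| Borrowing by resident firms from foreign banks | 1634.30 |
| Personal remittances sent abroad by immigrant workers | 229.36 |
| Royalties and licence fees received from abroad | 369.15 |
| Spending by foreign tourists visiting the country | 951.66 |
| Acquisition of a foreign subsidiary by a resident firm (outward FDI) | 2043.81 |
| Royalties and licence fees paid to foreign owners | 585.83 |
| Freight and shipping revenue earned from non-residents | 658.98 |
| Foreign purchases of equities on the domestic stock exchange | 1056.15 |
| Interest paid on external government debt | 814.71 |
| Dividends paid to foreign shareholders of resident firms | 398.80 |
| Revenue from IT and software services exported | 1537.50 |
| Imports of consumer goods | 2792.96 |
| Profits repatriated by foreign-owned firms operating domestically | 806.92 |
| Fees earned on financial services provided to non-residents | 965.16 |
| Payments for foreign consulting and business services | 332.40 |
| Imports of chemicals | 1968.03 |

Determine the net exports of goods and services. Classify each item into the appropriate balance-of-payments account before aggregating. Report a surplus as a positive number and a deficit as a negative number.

Goods: -1968.03 - 2792.96 = -4760.99
Services: 658.98 + 951.66 - 332.40 + 965.16 + 399.00 + 1537.50 + 369.15 - 585.83 = 3963.22
Trade balance = -4760.99 + 3963.22 = -797.77
(Excluded from the trade balance — secondary income: pension payments received by residents from foreign governments 174.35, personal remittances sent abroad by immigrant workers 229.36; financial account: borrowing by resident firms from foreign banks 1634.30, acquisition of a foreign subsidiary by a resident firm (outward FDI) 2043.81, foreign purchases of equities on the domestic stock exchange 1056.15; primary income: interest paid on external government debt 814.71, dividends paid to foreign shareholders of resident firms 398.80, profits repatriated by foreign-owned firms operating domestically 806.92.)

-797.77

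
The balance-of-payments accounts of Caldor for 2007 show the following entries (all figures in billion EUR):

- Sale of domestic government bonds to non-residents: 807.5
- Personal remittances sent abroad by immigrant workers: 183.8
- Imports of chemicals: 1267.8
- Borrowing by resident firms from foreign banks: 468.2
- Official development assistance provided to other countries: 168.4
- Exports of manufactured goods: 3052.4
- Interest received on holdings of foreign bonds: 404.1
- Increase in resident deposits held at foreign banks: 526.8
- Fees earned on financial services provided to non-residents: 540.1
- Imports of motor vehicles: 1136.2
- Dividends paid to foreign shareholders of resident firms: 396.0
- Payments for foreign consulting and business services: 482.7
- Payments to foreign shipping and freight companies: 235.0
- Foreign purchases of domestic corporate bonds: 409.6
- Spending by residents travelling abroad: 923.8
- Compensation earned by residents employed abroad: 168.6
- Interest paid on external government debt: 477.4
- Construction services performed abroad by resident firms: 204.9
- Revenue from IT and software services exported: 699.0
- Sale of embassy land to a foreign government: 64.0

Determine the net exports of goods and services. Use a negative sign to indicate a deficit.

450.9

Goods: -1267.8 + 3052.4 - 1136.2 = 648.4
Services: -482.7 + 699.0 + 540.1 - 235.0 - 923.8 + 204.9 = -197.5
Trade balance = 648.4 + (-197.5) = 450.9
(Excluded from the trade balance — financial account: sale of domestic government bonds to non-residents 807.5, borrowing by resident firms from foreign banks 468.2, increase in resident deposits held at foreign banks 526.8, foreign purchases of domestic corporate bonds 409.6; secondary income: personal remittances sent abroad by immigrant workers 183.8, official development assistance provided to other countries 168.4; primary income: interest received on holdings of foreign bonds 404.1, dividends paid to foreign shareholders of resident firms 396.0, compensation earned by residents employed abroad 168.6, interest paid on external government debt 477.4; capital account: sale of embassy land to a foreign government 64.0.)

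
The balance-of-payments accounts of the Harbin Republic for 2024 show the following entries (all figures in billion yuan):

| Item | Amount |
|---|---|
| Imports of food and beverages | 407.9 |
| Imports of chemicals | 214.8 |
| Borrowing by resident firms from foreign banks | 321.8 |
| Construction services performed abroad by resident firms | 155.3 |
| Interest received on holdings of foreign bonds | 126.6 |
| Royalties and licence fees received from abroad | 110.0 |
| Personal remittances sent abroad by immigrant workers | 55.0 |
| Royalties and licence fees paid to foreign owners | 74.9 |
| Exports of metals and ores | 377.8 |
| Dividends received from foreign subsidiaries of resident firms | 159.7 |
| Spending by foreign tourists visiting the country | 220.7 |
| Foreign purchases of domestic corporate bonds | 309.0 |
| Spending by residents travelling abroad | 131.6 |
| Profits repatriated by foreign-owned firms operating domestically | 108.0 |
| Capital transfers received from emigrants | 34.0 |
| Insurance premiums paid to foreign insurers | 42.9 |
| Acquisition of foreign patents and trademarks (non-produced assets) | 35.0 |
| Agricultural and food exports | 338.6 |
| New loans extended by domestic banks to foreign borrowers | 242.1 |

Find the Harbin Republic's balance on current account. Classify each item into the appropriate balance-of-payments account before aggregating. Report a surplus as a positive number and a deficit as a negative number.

Goods: -214.8 + 377.8 + 338.6 - 407.9 = 93.7
Services: 110.0 + 155.3 + 220.7 - 42.9 - 74.9 - 131.6 = 236.6
Primary income: 159.7 - 108.0 + 126.6 = 178.3
Secondary income: -55.0
Current account = 93.7 + 236.6 + 178.3 + (-55.0) = 453.6
(Excluded from the current account — financial account: borrowing by resident firms from foreign banks 321.8, foreign purchases of domestic corporate bonds 309.0, new loans extended by domestic banks to foreign borrowers 242.1; capital account: capital transfers received from emigrants 34.0, acquisition of foreign patents and trademarks (non-produced assets) 35.0.)

453.6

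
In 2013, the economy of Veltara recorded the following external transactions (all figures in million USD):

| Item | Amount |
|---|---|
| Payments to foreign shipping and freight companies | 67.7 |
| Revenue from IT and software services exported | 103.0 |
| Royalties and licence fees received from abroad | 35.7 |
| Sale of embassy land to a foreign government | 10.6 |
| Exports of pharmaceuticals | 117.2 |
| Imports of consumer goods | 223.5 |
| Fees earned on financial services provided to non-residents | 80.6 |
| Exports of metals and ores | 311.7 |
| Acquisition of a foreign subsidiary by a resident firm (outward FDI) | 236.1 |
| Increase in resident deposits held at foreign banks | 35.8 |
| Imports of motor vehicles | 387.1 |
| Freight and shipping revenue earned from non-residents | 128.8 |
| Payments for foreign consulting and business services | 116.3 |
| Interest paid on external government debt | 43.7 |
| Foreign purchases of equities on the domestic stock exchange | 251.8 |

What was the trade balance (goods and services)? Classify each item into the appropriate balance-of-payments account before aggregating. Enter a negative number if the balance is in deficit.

Goods: -387.1 + 311.7 + 117.2 - 223.5 = -181.7
Services: 128.8 + 80.6 + 103.0 + 35.7 - 116.3 - 67.7 = 164.1
Trade balance = -181.7 + 164.1 = -17.6
(Excluded from the trade balance — capital account: sale of embassy land to a foreign government 10.6; financial account: acquisition of a foreign subsidiary by a resident firm (outward FDI) 236.1, increase in resident deposits held at foreign banks 35.8, foreign purchases of equities on the domestic stock exchange 251.8; primary income: interest paid on external government debt 43.7.)

-17.6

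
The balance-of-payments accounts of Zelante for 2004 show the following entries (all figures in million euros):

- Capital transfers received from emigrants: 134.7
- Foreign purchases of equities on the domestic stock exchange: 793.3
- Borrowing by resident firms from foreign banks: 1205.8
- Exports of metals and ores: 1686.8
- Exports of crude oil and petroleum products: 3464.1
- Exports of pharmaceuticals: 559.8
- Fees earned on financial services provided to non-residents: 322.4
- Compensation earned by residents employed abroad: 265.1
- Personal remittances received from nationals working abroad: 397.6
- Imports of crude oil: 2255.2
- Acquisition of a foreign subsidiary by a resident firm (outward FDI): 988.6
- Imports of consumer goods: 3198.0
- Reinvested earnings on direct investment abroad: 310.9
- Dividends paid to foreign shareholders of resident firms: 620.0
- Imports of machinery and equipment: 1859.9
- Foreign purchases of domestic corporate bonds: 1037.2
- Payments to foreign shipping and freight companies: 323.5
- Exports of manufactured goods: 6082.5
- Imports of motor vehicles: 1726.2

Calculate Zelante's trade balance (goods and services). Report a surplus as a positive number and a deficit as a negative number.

2752.8

Goods: -2255.2 + 559.8 + 6082.5 - 1726.2 - 3198.0 + 1686.8 - 1859.9 + 3464.1 = 2753.9
Services: -323.5 + 322.4 = -1.1
Trade balance = 2753.9 + (-1.1) = 2752.8
(Excluded from the trade balance — capital account: capital transfers received from emigrants 134.7; financial account: foreign purchases of equities on the domestic stock exchange 793.3, borrowing by resident firms from foreign banks 1205.8, acquisition of a foreign subsidiary by a resident firm (outward FDI) 988.6, foreign purchases of domestic corporate bonds 1037.2; primary income: compensation earned by residents employed abroad 265.1, reinvested earnings on direct investment abroad 310.9, dividends paid to foreign shareholders of resident firms 620.0; secondary income: personal remittances received from nationals working abroad 397.6.)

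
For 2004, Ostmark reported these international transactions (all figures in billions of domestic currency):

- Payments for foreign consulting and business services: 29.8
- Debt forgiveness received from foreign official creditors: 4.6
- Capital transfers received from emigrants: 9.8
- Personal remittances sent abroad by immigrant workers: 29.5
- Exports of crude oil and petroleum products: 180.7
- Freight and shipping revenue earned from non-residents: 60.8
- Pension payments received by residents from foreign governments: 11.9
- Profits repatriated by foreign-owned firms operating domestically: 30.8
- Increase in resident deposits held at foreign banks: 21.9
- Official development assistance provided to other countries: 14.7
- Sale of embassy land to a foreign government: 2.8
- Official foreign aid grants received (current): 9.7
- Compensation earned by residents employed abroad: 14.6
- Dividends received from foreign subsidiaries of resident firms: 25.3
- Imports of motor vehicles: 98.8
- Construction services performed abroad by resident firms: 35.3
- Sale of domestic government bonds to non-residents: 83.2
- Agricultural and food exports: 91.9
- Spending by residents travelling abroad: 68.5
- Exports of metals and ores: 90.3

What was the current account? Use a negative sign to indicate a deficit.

248.4

Goods: -98.8 + 180.7 + 91.9 + 90.3 = 264.1
Services: -29.8 + 35.3 + 60.8 - 68.5 = -2.2
Primary income: -30.8 + 14.6 + 25.3 = 9.1
Secondary income: 11.9 - 29.5 + 9.7 - 14.7 = -22.6
Current account = 264.1 + (-2.2) + 9.1 + (-22.6) = 248.4
(Excluded from the current account — capital account: debt forgiveness received from foreign official creditors 4.6, capital transfers received from emigrants 9.8, sale of embassy land to a foreign government 2.8; financial account: increase in resident deposits held at foreign banks 21.9, sale of domestic government bonds to non-residents 83.2.)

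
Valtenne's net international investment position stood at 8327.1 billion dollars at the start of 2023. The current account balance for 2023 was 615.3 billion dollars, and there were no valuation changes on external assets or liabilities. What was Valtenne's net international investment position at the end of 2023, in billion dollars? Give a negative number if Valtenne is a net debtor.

With no valuation effects, change in NIIP = current account = 615.3
End-of-year NIIP = 8327.1 + 615.3 = 8942.4

8942.4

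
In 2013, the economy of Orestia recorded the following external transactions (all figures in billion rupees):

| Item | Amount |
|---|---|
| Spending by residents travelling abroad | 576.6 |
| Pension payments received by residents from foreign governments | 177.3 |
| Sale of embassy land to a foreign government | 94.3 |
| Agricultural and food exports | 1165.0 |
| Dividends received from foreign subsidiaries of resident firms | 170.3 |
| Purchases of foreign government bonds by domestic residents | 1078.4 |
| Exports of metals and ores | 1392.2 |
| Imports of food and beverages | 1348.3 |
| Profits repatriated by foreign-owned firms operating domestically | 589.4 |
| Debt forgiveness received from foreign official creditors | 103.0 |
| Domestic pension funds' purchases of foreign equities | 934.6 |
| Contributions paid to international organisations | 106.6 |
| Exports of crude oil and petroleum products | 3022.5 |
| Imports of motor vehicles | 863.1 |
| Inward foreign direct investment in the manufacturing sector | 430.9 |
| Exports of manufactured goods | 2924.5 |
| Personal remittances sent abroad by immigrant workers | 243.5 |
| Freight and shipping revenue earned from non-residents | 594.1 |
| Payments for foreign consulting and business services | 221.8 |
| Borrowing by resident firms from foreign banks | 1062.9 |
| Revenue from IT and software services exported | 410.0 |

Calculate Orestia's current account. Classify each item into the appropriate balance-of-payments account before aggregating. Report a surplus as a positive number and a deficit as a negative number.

5906.6

Goods: -1348.3 + 2924.5 + 1392.2 - 863.1 + 1165.0 + 3022.5 = 6292.8
Services: -576.6 - 221.8 + 410.0 + 594.1 = 205.7
Primary income: -589.4 + 170.3 = -419.1
Secondary income: -106.6 - 243.5 + 177.3 = -172.8
Current account = 6292.8 + 205.7 + (-419.1) + (-172.8) = 5906.6
(Excluded from the current account — capital account: sale of embassy land to a foreign government 94.3, debt forgiveness received from foreign official creditors 103.0; financial account: purchases of foreign government bonds by domestic residents 1078.4, domestic pension funds' purchases of foreign equities 934.6, inward foreign direct investment in the manufacturing sector 430.9, borrowing by resident firms from foreign banks 1062.9.)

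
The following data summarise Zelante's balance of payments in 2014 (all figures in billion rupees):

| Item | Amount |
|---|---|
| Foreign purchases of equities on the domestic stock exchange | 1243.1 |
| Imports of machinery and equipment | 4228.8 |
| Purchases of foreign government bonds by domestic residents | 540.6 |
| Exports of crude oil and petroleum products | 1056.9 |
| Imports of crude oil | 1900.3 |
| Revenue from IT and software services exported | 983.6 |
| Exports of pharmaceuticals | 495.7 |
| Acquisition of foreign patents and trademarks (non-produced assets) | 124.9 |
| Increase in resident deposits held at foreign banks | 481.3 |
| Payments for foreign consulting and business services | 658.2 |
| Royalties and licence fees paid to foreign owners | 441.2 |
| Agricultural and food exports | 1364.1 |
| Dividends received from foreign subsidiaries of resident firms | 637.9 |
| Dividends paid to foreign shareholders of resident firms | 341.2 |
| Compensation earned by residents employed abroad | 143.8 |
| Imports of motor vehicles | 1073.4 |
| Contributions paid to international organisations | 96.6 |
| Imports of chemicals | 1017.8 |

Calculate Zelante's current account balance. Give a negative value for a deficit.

Goods: 495.7 - 1073.4 - 1900.3 - 1017.8 + 1056.9 - 4228.8 + 1364.1 = -5303.6
Services: 983.6 - 441.2 - 658.2 = -115.8
Primary income: -341.2 + 143.8 + 637.9 = 440.5
Secondary income: -96.6
Current account = (-5303.6) + (-115.8) + 440.5 + (-96.6) = -5075.5
(Excluded from the current account — financial account: foreign purchases of equities on the domestic stock exchange 1243.1, purchases of foreign government bonds by domestic residents 540.6, increase in resident deposits held at foreign banks 481.3; capital account: acquisition of foreign patents and trademarks (non-produced assets) 124.9.)

-5075.5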